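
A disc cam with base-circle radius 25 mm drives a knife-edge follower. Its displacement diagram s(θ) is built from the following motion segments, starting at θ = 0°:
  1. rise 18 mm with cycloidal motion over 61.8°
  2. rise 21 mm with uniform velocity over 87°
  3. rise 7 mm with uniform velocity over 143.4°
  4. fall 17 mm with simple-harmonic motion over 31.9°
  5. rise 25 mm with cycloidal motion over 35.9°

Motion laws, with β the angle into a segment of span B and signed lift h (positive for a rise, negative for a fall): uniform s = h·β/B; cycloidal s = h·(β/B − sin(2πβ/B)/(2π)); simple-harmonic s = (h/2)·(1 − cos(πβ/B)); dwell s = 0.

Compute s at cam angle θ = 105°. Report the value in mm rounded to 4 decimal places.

seg 1 [0°–61.8°] cycloidal, h=18: full span → s += 18 → s = 18.0000
seg 2 [61.8°–148.8°] uniform, h=21: θ=105° here. β=43.2, B=87. 21·43.2/87 = 10.4276 → s = 28.4276

28.4276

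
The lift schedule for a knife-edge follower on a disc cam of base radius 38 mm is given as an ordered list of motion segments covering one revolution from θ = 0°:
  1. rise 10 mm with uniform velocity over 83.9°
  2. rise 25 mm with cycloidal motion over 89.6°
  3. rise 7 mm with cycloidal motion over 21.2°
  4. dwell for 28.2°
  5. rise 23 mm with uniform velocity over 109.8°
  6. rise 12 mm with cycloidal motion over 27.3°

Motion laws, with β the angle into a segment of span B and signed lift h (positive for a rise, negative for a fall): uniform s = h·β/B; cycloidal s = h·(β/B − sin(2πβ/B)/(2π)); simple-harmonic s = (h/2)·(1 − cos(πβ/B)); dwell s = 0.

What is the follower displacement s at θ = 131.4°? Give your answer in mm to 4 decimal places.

seg 1 [0°–83.9°] uniform, h=10: full span → s += 10 → s = 10.0000
seg 2 [83.9°–173.5°] cycloidal, h=25: θ=131.4° here. β=47.5, B=89.6. 25·(0.5301 − sin(2π·0.5301)/(2π)) = 14.0022 → s = 24.0022

24.0022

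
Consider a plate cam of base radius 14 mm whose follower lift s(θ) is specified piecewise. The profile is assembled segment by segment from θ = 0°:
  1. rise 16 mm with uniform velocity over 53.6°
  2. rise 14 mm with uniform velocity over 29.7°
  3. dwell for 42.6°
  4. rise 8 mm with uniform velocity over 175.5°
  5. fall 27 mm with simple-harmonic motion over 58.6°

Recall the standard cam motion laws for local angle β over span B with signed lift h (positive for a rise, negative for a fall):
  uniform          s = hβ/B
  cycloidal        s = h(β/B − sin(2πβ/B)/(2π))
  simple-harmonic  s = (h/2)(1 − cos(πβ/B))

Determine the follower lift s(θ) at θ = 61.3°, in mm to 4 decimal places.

seg 1 [0°–53.6°] uniform, h=16: full span → s += 16 → s = 16.0000
seg 2 [53.6°–83.3°] uniform, h=14: θ=61.3° here. β=7.7, B=29.7. 14·7.7/29.7 = 3.6296 → s = 19.6296

19.6296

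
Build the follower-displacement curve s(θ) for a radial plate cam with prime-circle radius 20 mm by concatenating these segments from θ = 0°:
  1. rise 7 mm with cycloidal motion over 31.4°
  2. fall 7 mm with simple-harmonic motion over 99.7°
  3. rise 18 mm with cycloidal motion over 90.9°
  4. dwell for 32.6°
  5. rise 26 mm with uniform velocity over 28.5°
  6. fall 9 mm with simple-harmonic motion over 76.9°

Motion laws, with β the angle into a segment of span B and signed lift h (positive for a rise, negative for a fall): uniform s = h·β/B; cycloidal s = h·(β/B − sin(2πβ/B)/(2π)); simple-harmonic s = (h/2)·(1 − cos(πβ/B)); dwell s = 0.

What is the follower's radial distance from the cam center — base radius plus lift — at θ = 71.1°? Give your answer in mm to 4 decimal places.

seg 1 [0°–31.4°] cycloidal, h=7: full span → s += 7 → s = 7.0000
seg 2 [31.4°–131.1°] simple-harmonic, h=-7: θ=71.1° here. β=39.7, B=99.7. -7/2·(1 − cos(π·0.3982)) = -2.3996 → s = 4.6004
radial distance = base radius + s = 20 + 4.6004 = 24.6004

24.6004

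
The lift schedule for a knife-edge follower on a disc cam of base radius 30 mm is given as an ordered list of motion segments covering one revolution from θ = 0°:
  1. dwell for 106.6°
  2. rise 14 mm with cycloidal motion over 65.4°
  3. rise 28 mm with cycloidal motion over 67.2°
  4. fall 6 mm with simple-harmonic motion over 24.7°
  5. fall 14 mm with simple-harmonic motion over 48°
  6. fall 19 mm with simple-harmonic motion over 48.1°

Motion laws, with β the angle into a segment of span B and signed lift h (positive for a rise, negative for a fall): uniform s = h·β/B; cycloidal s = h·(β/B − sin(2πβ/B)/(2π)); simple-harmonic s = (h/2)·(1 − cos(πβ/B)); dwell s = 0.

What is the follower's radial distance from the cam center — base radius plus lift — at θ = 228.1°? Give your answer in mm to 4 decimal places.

seg 1 [0°–106.6°] dwell: s stays 0.0000
seg 2 [106.6°–172°] cycloidal, h=14: full span → s += 14 → s = 14.0000
seg 3 [172°–239.2°] cycloidal, h=28: θ=228.1° here. β=56.1, B=67.2. 28·(0.8348 − sin(2π·0.8348)/(2π)) = 27.2133 → s = 41.2133
radial distance = base radius + s = 30 + 41.2133 = 71.2133

71.2133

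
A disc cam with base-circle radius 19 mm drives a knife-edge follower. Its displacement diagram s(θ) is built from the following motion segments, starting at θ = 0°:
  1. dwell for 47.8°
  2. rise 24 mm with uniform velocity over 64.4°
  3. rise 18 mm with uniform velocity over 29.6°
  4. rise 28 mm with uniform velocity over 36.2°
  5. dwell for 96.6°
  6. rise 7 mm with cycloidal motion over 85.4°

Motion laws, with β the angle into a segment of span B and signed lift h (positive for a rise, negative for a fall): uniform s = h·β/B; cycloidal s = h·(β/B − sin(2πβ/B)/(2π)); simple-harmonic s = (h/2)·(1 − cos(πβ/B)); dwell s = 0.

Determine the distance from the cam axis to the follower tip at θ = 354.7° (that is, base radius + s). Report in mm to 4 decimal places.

seg 1 [0°–47.8°] dwell: s stays 0.0000
seg 2 [47.8°–112.2°] uniform, h=24: full span → s += 24 → s = 24.0000
seg 3 [112.2°–141.8°] uniform, h=18: full span → s += 18 → s = 42.0000
seg 4 [141.8°–178°] uniform, h=28: full span → s += 28 → s = 70.0000
seg 5 [178°–274.6°] dwell: s stays 70.0000
seg 6 [274.6°–360°] cycloidal, h=7: θ=354.7° here. β=80.1, B=85.4. 7·(0.9379 − sin(2π·0.9379)/(2π)) = 6.9891 → s = 76.9891
radial distance = base radius + s = 19 + 76.9891 = 95.9891

95.9891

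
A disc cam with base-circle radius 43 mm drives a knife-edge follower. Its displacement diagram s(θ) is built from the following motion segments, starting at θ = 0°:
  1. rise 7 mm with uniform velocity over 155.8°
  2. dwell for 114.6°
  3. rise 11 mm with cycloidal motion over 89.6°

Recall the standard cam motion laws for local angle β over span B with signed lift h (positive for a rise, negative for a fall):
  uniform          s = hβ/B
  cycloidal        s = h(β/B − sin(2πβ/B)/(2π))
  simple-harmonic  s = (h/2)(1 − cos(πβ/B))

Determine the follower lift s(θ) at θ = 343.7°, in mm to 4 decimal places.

seg 1 [0°–155.8°] uniform, h=7: full span → s += 7 → s = 7.0000
seg 2 [155.8°–270.4°] dwell: s stays 7.0000
seg 3 [270.4°–360°] cycloidal, h=11: θ=343.7° here. β=73.3, B=89.6. 11·(0.8181 − sin(2π·0.8181)/(2π)) = 10.5918 → s = 17.5918

17.5918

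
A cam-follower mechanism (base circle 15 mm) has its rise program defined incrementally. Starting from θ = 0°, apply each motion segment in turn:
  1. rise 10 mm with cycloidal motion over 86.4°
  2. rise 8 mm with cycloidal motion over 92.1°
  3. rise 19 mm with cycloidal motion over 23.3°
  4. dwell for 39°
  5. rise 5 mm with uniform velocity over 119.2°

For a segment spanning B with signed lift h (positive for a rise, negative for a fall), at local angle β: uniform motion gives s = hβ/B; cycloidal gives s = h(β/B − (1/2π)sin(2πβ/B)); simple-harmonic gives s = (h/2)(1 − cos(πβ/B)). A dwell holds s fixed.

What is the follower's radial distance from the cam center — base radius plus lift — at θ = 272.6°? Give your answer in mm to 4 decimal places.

seg 1 [0°–86.4°] cycloidal, h=10: full span → s += 10 → s = 10.0000
seg 2 [86.4°–178.5°] cycloidal, h=8: full span → s += 8 → s = 18.0000
seg 3 [178.5°–201.8°] cycloidal, h=19: full span → s += 19 → s = 37.0000
seg 4 [201.8°–240.8°] dwell: s stays 37.0000
seg 5 [240.8°–360°] uniform, h=5: θ=272.6° here. β=31.8, B=119.2. 5·31.8/119.2 = 1.3339 → s = 38.3339
radial distance = base radius + s = 15 + 38.3339 = 53.3339

53.3339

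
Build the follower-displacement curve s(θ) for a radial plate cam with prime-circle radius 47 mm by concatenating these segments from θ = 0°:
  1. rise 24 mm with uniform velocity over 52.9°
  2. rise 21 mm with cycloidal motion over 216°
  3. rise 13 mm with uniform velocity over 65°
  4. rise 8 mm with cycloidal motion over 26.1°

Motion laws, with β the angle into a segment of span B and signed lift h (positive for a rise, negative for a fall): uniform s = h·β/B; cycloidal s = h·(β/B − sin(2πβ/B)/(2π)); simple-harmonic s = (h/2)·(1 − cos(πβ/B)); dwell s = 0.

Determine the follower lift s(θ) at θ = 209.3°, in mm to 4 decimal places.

seg 1 [0°–52.9°] uniform, h=24: full span → s += 24 → s = 24.0000
seg 2 [52.9°–268.9°] cycloidal, h=21: θ=209.3° here. β=156.4, B=216. 21·(0.7241 − sin(2π·0.7241)/(2π)) = 18.5036 → s = 42.5036

42.5036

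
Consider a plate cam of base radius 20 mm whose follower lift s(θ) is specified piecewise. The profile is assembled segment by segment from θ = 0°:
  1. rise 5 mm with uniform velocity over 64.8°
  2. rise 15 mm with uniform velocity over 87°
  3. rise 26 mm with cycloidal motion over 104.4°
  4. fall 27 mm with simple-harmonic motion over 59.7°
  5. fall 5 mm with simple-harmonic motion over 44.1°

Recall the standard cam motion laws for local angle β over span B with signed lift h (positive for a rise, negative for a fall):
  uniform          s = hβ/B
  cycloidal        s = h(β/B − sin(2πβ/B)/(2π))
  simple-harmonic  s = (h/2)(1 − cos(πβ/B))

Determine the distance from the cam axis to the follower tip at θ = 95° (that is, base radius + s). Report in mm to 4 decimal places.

seg 1 [0°–64.8°] uniform, h=5: full span → s += 5 → s = 5.0000
seg 2 [64.8°–151.8°] uniform, h=15: θ=95° here. β=30.2, B=87. 15·30.2/87 = 5.2069 → s = 10.2069
radial distance = base radius + s = 20 + 10.2069 = 30.2069

30.2069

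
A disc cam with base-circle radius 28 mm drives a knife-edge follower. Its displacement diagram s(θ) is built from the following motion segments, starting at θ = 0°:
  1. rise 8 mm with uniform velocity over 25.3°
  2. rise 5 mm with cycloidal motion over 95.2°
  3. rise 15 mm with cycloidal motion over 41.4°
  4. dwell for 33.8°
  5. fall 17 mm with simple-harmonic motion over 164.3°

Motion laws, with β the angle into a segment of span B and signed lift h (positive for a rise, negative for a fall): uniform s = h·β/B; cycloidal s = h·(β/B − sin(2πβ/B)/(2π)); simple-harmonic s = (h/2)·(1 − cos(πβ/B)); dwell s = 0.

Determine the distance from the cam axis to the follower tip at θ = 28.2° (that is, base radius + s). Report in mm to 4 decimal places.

seg 1 [0°–25.3°] uniform, h=8: full span → s += 8 → s = 8.0000
seg 2 [25.3°–120.5°] cycloidal, h=5: θ=28.2° here. β=2.9, B=95.2. 5·(0.0305 − sin(2π·0.0305)/(2π)) = 0.0009 → s = 8.0009
radial distance = base radius + s = 28 + 8.0009 = 36.0009

36.0009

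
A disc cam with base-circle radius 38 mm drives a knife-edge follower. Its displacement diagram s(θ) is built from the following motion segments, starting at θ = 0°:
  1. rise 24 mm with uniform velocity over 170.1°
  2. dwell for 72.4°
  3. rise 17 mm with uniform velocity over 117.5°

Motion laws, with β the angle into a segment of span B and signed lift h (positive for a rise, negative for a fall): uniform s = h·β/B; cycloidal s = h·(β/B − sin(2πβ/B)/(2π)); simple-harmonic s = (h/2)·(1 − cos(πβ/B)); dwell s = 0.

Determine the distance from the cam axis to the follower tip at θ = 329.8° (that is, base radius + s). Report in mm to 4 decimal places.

seg 1 [0°–170.1°] uniform, h=24: full span → s += 24 → s = 24.0000
seg 2 [170.1°–242.5°] dwell: s stays 24.0000
seg 3 [242.5°–360°] uniform, h=17: θ=329.8° here. β=87.3, B=117.5. 17·87.3/117.5 = 12.6306 → s = 36.6306
radial distance = base radius + s = 38 + 36.6306 = 74.6306

74.6306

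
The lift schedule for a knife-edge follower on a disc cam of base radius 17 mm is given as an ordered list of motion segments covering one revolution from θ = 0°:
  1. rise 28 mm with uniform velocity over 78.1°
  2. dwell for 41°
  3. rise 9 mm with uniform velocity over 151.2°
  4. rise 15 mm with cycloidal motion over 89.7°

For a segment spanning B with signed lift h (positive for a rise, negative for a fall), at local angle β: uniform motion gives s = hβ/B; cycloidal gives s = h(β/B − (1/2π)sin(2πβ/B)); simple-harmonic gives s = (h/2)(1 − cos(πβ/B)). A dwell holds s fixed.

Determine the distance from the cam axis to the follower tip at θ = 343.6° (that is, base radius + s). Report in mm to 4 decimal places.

seg 1 [0°–78.1°] uniform, h=28: full span → s += 28 → s = 28.0000
seg 2 [78.1°–119.1°] dwell: s stays 28.0000
seg 3 [119.1°–270.3°] uniform, h=9: full span → s += 9 → s = 37.0000
seg 4 [270.3°–360°] cycloidal, h=15: θ=343.6° here. β=73.3, B=89.7. 15·(0.8172 − sin(2π·0.8172)/(2π)) = 14.4354 → s = 51.4354
radial distance = base radius + s = 17 + 51.4354 = 68.4354

68.4354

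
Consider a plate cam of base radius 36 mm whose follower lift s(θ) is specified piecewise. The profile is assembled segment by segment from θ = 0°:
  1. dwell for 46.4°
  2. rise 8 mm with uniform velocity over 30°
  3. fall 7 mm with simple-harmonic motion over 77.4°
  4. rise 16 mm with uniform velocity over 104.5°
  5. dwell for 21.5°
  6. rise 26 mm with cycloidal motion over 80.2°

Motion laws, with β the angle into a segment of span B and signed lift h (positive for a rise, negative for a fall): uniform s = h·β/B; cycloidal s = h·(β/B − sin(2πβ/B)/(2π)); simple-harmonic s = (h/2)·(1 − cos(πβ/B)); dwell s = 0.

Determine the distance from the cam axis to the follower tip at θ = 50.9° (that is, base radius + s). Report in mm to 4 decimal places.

seg 1 [0°–46.4°] dwell: s stays 0.0000
seg 2 [46.4°–76.4°] uniform, h=8: θ=50.9° here. β=4.5, B=30. 8·4.5/30 = 1.2000 → s = 1.2000
radial distance = base radius + s = 36 + 1.2000 = 37.2000

37.2000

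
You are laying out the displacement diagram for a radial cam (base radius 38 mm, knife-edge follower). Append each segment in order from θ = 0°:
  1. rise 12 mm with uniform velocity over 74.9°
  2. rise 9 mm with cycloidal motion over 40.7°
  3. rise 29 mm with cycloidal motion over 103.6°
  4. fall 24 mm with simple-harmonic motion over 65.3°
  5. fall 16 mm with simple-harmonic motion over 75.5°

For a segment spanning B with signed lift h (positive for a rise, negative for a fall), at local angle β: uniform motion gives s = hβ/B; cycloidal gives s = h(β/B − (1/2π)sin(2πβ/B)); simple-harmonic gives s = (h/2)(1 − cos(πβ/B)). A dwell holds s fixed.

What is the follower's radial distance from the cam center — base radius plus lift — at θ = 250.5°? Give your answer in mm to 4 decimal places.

seg 1 [0°–74.9°] uniform, h=12: full span → s += 12 → s = 12.0000
seg 2 [74.9°–115.6°] cycloidal, h=9: full span → s += 9 → s = 21.0000
seg 3 [115.6°–219.2°] cycloidal, h=29: full span → s += 29 → s = 50.0000
seg 4 [219.2°–284.5°] simple-harmonic, h=-24: θ=250.5° here. β=31.3, B=65.3. -24/2·(1 − cos(π·0.4793)) = -11.2212 → s = 38.7788
radial distance = base radius + s = 38 + 38.7788 = 76.7788

76.7788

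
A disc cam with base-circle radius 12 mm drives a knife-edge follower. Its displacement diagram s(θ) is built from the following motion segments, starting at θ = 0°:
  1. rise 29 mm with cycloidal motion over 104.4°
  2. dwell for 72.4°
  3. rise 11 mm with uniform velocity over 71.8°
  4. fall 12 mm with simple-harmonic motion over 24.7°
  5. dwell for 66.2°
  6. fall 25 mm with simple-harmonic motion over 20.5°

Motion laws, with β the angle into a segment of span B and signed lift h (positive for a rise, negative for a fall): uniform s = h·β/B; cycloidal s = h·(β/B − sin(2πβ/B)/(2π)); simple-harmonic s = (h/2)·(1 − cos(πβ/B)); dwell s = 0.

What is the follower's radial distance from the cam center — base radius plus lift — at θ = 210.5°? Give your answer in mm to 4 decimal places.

seg 1 [0°–104.4°] cycloidal, h=29: full span → s += 29 → s = 29.0000
seg 2 [104.4°–176.8°] dwell: s stays 29.0000
seg 3 [176.8°–248.6°] uniform, h=11: θ=210.5° here. β=33.7, B=71.8. 11·33.7/71.8 = 5.1630 → s = 34.1630
radial distance = base radius + s = 12 + 34.1630 = 46.1630

46.1630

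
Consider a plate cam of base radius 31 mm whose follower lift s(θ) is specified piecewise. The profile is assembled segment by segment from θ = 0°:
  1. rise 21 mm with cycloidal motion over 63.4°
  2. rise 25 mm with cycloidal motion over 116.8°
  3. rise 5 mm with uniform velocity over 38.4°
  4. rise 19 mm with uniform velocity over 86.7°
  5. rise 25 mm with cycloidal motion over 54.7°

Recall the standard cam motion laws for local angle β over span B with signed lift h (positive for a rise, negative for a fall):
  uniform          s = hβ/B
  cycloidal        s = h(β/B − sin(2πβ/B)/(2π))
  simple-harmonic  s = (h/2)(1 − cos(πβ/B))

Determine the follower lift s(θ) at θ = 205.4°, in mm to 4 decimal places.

seg 1 [0°–63.4°] cycloidal, h=21: full span → s += 21 → s = 21.0000
seg 2 [63.4°–180.2°] cycloidal, h=25: full span → s += 25 → s = 46.0000
seg 3 [180.2°–218.6°] uniform, h=5: θ=205.4° here. β=25.2, B=38.4. 5·25.2/38.4 = 3.2813 → s = 49.2812

49.2812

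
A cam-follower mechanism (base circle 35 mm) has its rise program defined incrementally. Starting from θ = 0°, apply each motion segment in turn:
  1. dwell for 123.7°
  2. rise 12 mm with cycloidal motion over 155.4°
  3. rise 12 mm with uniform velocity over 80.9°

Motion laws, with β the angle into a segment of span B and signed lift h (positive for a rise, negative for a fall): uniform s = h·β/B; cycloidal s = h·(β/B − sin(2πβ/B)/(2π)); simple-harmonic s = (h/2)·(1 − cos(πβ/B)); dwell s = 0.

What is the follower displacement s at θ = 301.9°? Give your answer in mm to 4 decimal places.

seg 1 [0°–123.7°] dwell: s stays 0.0000
seg 2 [123.7°–279.1°] cycloidal, h=12: full span → s += 12 → s = 12.0000
seg 3 [279.1°–360°] uniform, h=12: θ=301.9° here. β=22.8, B=80.9. 12·22.8/80.9 = 3.3820 → s = 15.3820

15.3820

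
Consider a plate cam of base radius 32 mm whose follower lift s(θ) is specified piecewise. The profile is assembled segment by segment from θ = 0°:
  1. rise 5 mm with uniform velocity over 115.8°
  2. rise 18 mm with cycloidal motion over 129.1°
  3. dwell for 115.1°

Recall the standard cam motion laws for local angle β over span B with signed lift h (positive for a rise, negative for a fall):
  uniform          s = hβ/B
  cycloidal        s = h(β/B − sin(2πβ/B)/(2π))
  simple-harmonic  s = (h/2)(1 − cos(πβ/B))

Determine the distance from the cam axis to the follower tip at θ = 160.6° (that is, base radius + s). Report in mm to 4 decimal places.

seg 1 [0°–115.8°] uniform, h=5: full span → s += 5 → s = 5.0000
seg 2 [115.8°–244.9°] cycloidal, h=18: θ=160.6° here. β=44.8, B=129.1. 18·(0.3470 − sin(2π·0.3470)/(2π)) = 3.8975 → s = 8.8975
radial distance = base radius + s = 32 + 8.8975 = 40.8975

40.8975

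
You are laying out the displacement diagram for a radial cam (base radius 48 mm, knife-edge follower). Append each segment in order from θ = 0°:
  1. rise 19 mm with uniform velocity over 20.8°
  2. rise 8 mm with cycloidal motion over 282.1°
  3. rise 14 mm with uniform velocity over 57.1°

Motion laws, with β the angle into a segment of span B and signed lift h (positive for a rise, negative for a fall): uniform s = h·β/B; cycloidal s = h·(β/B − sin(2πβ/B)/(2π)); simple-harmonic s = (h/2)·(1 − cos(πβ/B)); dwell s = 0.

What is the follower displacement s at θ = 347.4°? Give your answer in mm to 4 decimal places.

seg 1 [0°–20.8°] uniform, h=19: full span → s += 19 → s = 19.0000
seg 2 [20.8°–302.9°] cycloidal, h=8: full span → s += 8 → s = 27.0000
seg 3 [302.9°–360°] uniform, h=14: θ=347.4° here. β=44.5, B=57.1. 14·44.5/57.1 = 10.9107 → s = 37.9107

37.9107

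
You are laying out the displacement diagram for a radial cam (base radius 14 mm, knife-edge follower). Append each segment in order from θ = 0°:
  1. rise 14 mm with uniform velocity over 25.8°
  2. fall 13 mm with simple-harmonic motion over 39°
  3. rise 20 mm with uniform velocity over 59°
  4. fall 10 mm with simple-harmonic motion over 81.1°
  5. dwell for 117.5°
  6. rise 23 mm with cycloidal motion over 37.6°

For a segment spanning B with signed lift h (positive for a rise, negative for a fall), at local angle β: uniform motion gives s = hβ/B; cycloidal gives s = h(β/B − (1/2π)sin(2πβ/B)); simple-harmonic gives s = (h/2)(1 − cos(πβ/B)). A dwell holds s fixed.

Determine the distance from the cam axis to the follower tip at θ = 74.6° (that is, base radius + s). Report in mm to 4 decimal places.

seg 1 [0°–25.8°] uniform, h=14: full span → s += 14 → s = 14.0000
seg 2 [25.8°–64.8°] simple-harmonic, h=-13: full span → s += -13 → s = 1.0000
seg 3 [64.8°–123.8°] uniform, h=20: θ=74.6° here. β=9.8, B=59. 20·9.8/59 = 3.3220 → s = 4.3220
radial distance = base radius + s = 14 + 4.3220 = 18.3220

18.3220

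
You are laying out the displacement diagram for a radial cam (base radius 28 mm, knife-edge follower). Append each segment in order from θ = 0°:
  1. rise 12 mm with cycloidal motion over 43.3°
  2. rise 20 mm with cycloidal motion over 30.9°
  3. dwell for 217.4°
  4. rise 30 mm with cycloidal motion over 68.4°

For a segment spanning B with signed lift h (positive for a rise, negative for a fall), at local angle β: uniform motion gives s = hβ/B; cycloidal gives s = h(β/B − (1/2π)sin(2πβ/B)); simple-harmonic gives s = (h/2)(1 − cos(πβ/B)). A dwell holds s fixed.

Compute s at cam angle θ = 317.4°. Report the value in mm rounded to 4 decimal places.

seg 1 [0°–43.3°] cycloidal, h=12: full span → s += 12 → s = 12.0000
seg 2 [43.3°–74.2°] cycloidal, h=20: full span → s += 20 → s = 32.0000
seg 3 [74.2°–291.6°] dwell: s stays 32.0000
seg 4 [291.6°–360°] cycloidal, h=30: θ=317.4° here. β=25.8, B=68.4. 30·(0.3772 − sin(2π·0.3772)/(2π)) = 7.9864 → s = 39.9864

39.9864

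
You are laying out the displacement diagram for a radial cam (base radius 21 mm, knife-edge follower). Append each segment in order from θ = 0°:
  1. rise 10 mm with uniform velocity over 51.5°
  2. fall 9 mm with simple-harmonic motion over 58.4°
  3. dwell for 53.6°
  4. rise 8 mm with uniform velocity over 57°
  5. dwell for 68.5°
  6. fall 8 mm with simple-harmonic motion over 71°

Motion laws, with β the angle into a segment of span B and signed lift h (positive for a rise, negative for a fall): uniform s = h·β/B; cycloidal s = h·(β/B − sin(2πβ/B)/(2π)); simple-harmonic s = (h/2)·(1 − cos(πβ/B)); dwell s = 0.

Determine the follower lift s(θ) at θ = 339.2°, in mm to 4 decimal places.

seg 1 [0°–51.5°] uniform, h=10: full span → s += 10 → s = 10.0000
seg 2 [51.5°–109.9°] simple-harmonic, h=-9: full span → s += -9 → s = 1.0000
seg 3 [109.9°–163.5°] dwell: s stays 1.0000
seg 4 [163.5°–220.5°] uniform, h=8: full span → s += 8 → s = 9.0000
seg 5 [220.5°–289°] dwell: s stays 9.0000
seg 6 [289°–360°] simple-harmonic, h=-8: θ=339.2° here. β=50.2, B=71. -8/2·(1 − cos(π·0.7070)) = -6.4222 → s = 2.5778

2.5778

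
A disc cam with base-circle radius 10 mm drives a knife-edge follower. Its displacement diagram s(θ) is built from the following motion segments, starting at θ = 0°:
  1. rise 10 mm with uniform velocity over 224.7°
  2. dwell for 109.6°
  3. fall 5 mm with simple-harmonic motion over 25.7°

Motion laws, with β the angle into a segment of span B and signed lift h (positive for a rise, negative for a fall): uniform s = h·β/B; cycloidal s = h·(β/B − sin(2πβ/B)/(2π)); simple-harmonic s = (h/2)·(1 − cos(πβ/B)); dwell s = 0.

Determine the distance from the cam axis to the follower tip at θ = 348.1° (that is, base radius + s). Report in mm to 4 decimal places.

seg 1 [0°–224.7°] uniform, h=10: full span → s += 10 → s = 10.0000
seg 2 [224.7°–334.3°] dwell: s stays 10.0000
seg 3 [334.3°–360°] simple-harmonic, h=-5: θ=348.1° here. β=13.8, B=25.7. -5/2·(1 − cos(π·0.5370)) = -2.7897 → s = 7.2103
radial distance = base radius + s = 10 + 7.2103 = 17.2103

17.2103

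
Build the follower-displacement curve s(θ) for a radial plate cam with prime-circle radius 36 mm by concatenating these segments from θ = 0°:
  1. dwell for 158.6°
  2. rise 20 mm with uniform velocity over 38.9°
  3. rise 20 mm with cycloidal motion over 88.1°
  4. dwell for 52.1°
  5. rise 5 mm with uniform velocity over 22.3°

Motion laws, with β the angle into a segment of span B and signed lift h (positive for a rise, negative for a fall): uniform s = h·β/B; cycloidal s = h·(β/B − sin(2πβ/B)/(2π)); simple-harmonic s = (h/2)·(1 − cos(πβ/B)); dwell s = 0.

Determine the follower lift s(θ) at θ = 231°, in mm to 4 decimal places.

seg 1 [0°–158.6°] dwell: s stays 0.0000
seg 2 [158.6°–197.5°] uniform, h=20: full span → s += 20 → s = 20.0000
seg 3 [197.5°–285.6°] cycloidal, h=20: θ=231° here. β=33.5, B=88.1. 20·(0.3802 − sin(2π·0.3802)/(2π)) = 5.4297 → s = 25.4297

25.4297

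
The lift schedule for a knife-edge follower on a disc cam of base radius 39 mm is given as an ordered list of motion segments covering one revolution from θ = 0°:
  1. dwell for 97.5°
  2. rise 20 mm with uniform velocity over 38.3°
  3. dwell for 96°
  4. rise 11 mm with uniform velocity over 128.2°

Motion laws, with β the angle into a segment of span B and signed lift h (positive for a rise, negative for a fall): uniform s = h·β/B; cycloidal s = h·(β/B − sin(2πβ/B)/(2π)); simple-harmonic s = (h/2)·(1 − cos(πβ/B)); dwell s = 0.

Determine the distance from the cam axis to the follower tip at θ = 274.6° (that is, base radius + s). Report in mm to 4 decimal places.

seg 1 [0°–97.5°] dwell: s stays 0.0000
seg 2 [97.5°–135.8°] uniform, h=20: full span → s += 20 → s = 20.0000
seg 3 [135.8°–231.8°] dwell: s stays 20.0000
seg 4 [231.8°–360°] uniform, h=11: θ=274.6° here. β=42.8, B=128.2. 11·42.8/128.2 = 3.6724 → s = 23.6724
radial distance = base radius + s = 39 + 23.6724 = 62.6724

62.6724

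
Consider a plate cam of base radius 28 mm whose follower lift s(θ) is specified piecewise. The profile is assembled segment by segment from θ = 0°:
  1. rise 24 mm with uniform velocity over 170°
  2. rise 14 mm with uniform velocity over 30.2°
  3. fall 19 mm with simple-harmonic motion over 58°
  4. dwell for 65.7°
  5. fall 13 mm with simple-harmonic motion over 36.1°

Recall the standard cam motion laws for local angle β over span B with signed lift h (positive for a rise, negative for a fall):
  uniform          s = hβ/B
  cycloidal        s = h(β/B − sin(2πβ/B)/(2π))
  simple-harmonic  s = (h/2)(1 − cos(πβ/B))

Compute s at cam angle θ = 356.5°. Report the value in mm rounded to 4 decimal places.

seg 1 [0°–170°] uniform, h=24: full span → s += 24 → s = 24.0000
seg 2 [170°–200.2°] uniform, h=14: full span → s += 14 → s = 38.0000
seg 3 [200.2°–258.2°] simple-harmonic, h=-19: full span → s += -19 → s = 19.0000
seg 4 [258.2°–323.9°] dwell: s stays 19.0000
seg 5 [323.9°–360°] simple-harmonic, h=-13: θ=356.5° here. β=32.6, B=36.1. -13/2·(1 − cos(π·0.9030)) = -12.7008 → s = 6.2992

6.2992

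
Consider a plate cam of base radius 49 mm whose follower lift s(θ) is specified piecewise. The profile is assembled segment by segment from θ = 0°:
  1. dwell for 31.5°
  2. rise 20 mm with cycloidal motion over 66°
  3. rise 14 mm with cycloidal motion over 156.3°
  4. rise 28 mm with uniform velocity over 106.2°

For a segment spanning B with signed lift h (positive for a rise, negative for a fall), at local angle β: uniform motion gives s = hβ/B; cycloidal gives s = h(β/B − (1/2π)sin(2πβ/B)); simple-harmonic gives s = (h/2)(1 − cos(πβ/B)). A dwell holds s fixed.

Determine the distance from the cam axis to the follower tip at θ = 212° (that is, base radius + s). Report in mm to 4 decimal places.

seg 1 [0°–31.5°] dwell: s stays 0.0000
seg 2 [31.5°–97.5°] cycloidal, h=20: full span → s += 20 → s = 20.0000
seg 3 [97.5°–253.8°] cycloidal, h=14: θ=212° here. β=114.5, B=156.3. 14·(0.7326 − sin(2π·0.7326)/(2π)) = 12.4707 → s = 32.4707
radial distance = base radius + s = 49 + 32.4707 = 81.4707

81.4707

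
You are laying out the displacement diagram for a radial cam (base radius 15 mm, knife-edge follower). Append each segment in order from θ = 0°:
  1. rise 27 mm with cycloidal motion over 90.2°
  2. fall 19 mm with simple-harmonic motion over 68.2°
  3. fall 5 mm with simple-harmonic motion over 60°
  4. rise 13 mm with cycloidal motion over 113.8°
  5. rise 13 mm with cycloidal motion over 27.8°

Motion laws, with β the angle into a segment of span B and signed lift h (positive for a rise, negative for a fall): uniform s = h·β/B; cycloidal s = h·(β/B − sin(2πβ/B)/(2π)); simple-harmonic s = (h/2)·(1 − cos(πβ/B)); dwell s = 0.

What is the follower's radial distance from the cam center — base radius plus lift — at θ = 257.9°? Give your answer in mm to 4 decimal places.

seg 1 [0°–90.2°] cycloidal, h=27: full span → s += 27 → s = 27.0000
seg 2 [90.2°–158.4°] simple-harmonic, h=-19: full span → s += -19 → s = 8.0000
seg 3 [158.4°–218.4°] simple-harmonic, h=-5: full span → s += -5 → s = 3.0000
seg 4 [218.4°–332.2°] cycloidal, h=13: θ=257.9° here. β=39.5, B=113.8. 13·(0.3471 − sin(2π·0.3471)/(2π)) = 2.8166 → s = 5.8166
radial distance = base radius + s = 15 + 5.8166 = 20.8166

20.8166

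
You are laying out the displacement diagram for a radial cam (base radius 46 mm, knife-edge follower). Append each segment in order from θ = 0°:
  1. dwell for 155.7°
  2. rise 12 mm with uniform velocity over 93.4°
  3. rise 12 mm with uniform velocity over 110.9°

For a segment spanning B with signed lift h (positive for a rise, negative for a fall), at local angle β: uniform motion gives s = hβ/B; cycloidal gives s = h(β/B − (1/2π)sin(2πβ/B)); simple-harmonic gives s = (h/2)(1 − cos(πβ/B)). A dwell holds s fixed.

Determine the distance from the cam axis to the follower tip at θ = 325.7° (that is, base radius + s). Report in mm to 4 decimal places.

seg 1 [0°–155.7°] dwell: s stays 0.0000
seg 2 [155.7°–249.1°] uniform, h=12: full span → s += 12 → s = 12.0000
seg 3 [249.1°–360°] uniform, h=12: θ=325.7° here. β=76.6, B=110.9. 12·76.6/110.9 = 8.2885 → s = 20.2885
radial distance = base radius + s = 46 + 20.2885 = 66.2885

66.2885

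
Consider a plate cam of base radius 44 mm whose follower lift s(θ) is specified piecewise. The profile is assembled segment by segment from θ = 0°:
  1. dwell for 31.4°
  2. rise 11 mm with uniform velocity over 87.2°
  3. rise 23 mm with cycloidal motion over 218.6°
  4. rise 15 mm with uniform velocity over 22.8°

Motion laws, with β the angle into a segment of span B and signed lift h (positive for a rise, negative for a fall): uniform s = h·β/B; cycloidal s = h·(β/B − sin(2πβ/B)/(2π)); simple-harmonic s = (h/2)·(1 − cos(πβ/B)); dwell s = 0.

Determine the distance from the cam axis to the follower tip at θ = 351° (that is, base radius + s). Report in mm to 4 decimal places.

seg 1 [0°–31.4°] dwell: s stays 0.0000
seg 2 [31.4°–118.6°] uniform, h=11: full span → s += 11 → s = 11.0000
seg 3 [118.6°–337.2°] cycloidal, h=23: full span → s += 23 → s = 34.0000
seg 4 [337.2°–360°] uniform, h=15: θ=351° here. β=13.8, B=22.8. 15·13.8/22.8 = 9.0789 → s = 43.0789
radial distance = base radius + s = 44 + 43.0789 = 87.0789

87.0789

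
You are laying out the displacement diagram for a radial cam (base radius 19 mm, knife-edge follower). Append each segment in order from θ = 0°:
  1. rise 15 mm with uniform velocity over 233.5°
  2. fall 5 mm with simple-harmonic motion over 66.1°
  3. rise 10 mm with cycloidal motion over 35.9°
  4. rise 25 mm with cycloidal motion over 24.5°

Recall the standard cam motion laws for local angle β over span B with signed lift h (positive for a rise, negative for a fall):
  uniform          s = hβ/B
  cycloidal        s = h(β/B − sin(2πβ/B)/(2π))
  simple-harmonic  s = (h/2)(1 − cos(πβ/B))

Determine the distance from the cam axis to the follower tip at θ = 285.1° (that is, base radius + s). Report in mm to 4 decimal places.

seg 1 [0°–233.5°] uniform, h=15: full span → s += 15 → s = 15.0000
seg 2 [233.5°–299.6°] simple-harmonic, h=-5: θ=285.1° here. β=51.6, B=66.1. -5/2·(1 − cos(π·0.7806)) = -4.4295 → s = 10.5705
radial distance = base radius + s = 19 + 10.5705 = 29.5705

29.5705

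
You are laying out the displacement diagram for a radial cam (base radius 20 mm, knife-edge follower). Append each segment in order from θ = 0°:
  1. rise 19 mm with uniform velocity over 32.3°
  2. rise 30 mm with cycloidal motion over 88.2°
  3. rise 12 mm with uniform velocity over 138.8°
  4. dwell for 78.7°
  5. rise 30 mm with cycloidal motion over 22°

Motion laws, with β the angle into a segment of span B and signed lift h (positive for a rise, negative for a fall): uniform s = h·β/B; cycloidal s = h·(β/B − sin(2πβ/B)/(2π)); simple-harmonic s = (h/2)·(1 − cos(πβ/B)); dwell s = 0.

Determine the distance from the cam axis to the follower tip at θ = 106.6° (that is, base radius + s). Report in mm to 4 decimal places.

seg 1 [0°–32.3°] uniform, h=19: full span → s += 19 → s = 19.0000
seg 2 [32.3°–120.5°] cycloidal, h=30: θ=106.6° here. β=74.3, B=88.2. 30·(0.8424 − sin(2π·0.8424)/(2π)) = 29.2644 → s = 48.2644
radial distance = base radius + s = 20 + 48.2644 = 68.2644

68.2644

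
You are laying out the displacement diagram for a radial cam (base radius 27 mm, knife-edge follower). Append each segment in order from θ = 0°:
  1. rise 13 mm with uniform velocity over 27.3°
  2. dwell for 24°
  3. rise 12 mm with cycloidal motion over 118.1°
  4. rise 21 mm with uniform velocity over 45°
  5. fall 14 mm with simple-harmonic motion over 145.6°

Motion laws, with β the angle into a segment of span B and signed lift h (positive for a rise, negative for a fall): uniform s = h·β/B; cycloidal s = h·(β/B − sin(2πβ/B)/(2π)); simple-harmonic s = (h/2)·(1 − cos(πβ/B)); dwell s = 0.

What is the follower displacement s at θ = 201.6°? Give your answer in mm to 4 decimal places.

seg 1 [0°–27.3°] uniform, h=13: full span → s += 13 → s = 13.0000
seg 2 [27.3°–51.3°] dwell: s stays 13.0000
seg 3 [51.3°–169.4°] cycloidal, h=12: full span → s += 12 → s = 25.0000
seg 4 [169.4°–214.4°] uniform, h=21: θ=201.6° here. β=32.2, B=45. 21·32.2/45 = 15.0267 → s = 40.0267

40.0267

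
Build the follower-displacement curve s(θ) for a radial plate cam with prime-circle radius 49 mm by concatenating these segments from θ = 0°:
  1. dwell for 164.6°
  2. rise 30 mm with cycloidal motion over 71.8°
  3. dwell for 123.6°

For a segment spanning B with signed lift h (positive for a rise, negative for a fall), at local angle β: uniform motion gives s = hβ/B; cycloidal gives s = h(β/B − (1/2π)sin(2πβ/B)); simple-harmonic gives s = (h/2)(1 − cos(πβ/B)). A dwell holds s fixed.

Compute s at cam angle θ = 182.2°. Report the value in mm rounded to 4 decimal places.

seg 1 [0°–164.6°] dwell: s stays 0.0000
seg 2 [164.6°–236.4°] cycloidal, h=30: θ=182.2° here. β=17.6, B=71.8. 30·(0.2451 − sin(2π·0.2451)/(2π)) = 2.5814 → s = 2.5814

2.5814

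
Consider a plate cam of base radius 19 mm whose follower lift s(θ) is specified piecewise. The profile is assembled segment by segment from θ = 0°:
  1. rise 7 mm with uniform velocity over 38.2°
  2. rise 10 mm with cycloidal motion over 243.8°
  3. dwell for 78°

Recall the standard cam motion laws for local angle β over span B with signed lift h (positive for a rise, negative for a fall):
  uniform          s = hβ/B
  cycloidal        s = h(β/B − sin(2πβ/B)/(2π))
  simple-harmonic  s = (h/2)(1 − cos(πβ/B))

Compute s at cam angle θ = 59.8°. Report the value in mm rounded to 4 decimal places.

seg 1 [0°–38.2°] uniform, h=7: full span → s += 7 → s = 7.0000
seg 2 [38.2°–282°] cycloidal, h=10: θ=59.8° here. β=21.6, B=243.8. 10·(0.0886 − sin(2π·0.0886)/(2π)) = 0.0451 → s = 7.0451

7.0451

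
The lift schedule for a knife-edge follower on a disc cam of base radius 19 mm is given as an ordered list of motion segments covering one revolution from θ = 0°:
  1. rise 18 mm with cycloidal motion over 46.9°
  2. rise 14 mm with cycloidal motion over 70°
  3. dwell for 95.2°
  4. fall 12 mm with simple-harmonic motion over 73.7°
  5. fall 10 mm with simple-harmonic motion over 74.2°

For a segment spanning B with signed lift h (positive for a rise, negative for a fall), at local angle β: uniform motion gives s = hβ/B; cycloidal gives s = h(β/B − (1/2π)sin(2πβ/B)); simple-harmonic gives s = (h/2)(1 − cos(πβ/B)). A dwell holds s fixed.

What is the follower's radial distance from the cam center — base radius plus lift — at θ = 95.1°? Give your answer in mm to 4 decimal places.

seg 1 [0°–46.9°] cycloidal, h=18: full span → s += 18 → s = 18.0000
seg 2 [46.9°–116.9°] cycloidal, h=14: θ=95.1° here. β=48.2, B=70. 14·(0.6886 − sin(2π·0.6886)/(2π)) = 11.7043 → s = 29.7043
radial distance = base radius + s = 19 + 29.7043 = 48.7043

48.7043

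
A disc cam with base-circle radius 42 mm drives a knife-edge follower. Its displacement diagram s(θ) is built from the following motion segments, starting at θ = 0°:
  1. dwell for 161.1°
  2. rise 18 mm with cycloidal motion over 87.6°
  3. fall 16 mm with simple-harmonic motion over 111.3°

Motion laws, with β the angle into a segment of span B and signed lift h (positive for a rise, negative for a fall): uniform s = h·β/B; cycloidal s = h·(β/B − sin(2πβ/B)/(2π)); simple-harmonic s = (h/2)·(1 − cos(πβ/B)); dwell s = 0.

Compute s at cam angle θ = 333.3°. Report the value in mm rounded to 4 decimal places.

seg 1 [0°–161.1°] dwell: s stays 0.0000
seg 2 [161.1°–248.7°] cycloidal, h=18: full span → s += 18 → s = 18.0000
seg 3 [248.7°–360°] simple-harmonic, h=-16: θ=333.3° here. β=84.6, B=111.3. -16/2·(1 − cos(π·0.7601)) = -13.8336 → s = 4.1664

4.1664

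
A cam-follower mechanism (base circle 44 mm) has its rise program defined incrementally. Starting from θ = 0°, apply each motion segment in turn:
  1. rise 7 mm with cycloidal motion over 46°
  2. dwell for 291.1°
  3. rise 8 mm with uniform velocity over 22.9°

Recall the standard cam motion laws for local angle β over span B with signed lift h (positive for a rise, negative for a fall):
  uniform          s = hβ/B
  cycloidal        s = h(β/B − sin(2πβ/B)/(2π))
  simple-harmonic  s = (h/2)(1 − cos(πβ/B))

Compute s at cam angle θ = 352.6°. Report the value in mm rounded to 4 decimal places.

seg 1 [0°–46°] cycloidal, h=7: full span → s += 7 → s = 7.0000
seg 2 [46°–337.1°] dwell: s stays 7.0000
seg 3 [337.1°–360°] uniform, h=8: θ=352.6° here. β=15.5, B=22.9. 8·15.5/22.9 = 5.4148 → s = 12.4148

12.4148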